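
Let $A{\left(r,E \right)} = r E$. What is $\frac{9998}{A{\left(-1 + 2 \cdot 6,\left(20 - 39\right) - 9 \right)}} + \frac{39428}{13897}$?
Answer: $- \frac{63399191}{2140138} \approx -29.624$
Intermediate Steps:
$A{\left(r,E \right)} = E r$
$\frac{9998}{A{\left(-1 + 2 \cdot 6,\left(20 - 39\right) - 9 \right)}} + \frac{39428}{13897} = \frac{9998}{\left(\left(20 - 39\right) - 9\right) \left(-1 + 2 \cdot 6\right)} + \frac{39428}{13897} = \frac{9998}{\left(-19 - 9\right) \left(-1 + 12\right)} + 39428 \cdot \frac{1}{13897} = \frac{9998}{\left(-28\right) 11} + \frac{39428}{13897} = \frac{9998}{-308} + \frac{39428}{13897} = 9998 \left(- \frac{1}{308}\right) + \frac{39428}{13897} = - \frac{4999}{154} + \frac{39428}{13897} = - \frac{63399191}{2140138}$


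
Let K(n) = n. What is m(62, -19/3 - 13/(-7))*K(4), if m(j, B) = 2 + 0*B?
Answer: 8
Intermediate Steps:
m(j, B) = 2 (m(j, B) = 2 + 0 = 2)
m(62, -19/3 - 13/(-7))*K(4) = 2*4 = 8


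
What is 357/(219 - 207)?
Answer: 119/4 ≈ 29.750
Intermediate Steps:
357/(219 - 207) = 357/12 = (1/12)*357 = 119/4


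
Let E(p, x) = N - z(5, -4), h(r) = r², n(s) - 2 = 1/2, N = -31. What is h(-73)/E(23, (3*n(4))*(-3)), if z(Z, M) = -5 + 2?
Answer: -5329/28 ≈ -190.32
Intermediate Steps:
z(Z, M) = -3
n(s) = 5/2 (n(s) = 2 + 1/2 = 2 + ½ = 5/2)
E(p, x) = -28 (E(p, x) = -31 - 1*(-3) = -31 + 3 = -28)
h(-73)/E(23, (3*n(4))*(-3)) = (-73)²/(-28) = 5329*(-1/28) = -5329/28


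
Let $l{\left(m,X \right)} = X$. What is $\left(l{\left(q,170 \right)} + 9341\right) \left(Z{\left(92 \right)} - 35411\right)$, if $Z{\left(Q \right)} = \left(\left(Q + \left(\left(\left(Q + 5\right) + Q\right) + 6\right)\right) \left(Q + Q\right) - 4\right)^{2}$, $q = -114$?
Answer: $26518827044555$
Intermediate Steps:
$Z{\left(Q \right)} = \left(-4 + 2 Q \left(11 + 3 Q\right)\right)^{2}$ ($Z{\left(Q \right)} = \left(\left(Q + \left(\left(\left(5 + Q\right) + Q\right) + 6\right)\right) 2 Q - 4\right)^{2} = \left(\left(Q + \left(\left(5 + 2 Q\right) + 6\right)\right) 2 Q - 4\right)^{2} = \left(\left(Q + \left(11 + 2 Q\right)\right) 2 Q - 4\right)^{2} = \left(\left(11 + 3 Q\right) 2 Q - 4\right)^{2} = \left(2 Q \left(11 + 3 Q\right) - 4\right)^{2} = \left(-4 + 2 Q \left(11 + 3 Q\right)\right)^{2}$)
$\left(l{\left(q,170 \right)} + 9341\right) \left(Z{\left(92 \right)} - 35411\right) = \left(170 + 9341\right) \left(4 \left(-2 + 3 \cdot 92^{2} + 11 \cdot 92\right)^{2} - 35411\right) = 9511 \left(4 \left(-2 + 3 \cdot 8464 + 1012\right)^{2} - 35411\right) = 9511 \left(4 \left(-2 + 25392 + 1012\right)^{2} - 35411\right) = 9511 \left(4 \cdot 26402^{2} - 35411\right) = 9511 \left(4 \cdot 697065604 - 35411\right) = 9511 \left(2788262416 - 35411\right) = 9511 \cdot 2788227005 = 26518827044555$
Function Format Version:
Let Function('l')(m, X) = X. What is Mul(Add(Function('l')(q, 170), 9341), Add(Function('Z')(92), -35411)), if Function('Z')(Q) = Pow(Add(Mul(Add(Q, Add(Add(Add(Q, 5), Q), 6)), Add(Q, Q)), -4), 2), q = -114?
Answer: 26518827044555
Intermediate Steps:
Function('Z')(Q) = Pow(Add(-4, Mul(2, Q, Add(11, Mul(3, Q)))), 2) (Function('Z')(Q) = Pow(Add(Mul(Add(Q, Add(Add(Add(5, Q), Q), 6)), Mul(2, Q)), -4), 2) = Pow(Add(Mul(Add(Q, Add(Add(5, Mul(2, Q)), 6)), Mul(2, Q)), -4), 2) = Pow(Add(Mul(Add(Q, Add(11, Mul(2, Q))), Mul(2, Q)), -4), 2) = Pow(Add(Mul(Add(11, Mul(3, Q)), Mul(2, Q)), -4), 2) = Pow(Add(Mul(2, Q, Add(11, Mul(3, Q))), -4), 2) = Pow(Add(-4, Mul(2, Q, Add(11, Mul(3, Q)))), 2))
Mul(Add(Function('l')(q, 170), 9341), Add(Function('Z')(92), -35411)) = Mul(Add(170, 9341), Add(Mul(4, Pow(Add(-2, Mul(3, Pow(92, 2)), Mul(11, 92)), 2)), -35411)) = Mul(9511, Add(Mul(4, Pow(Add(-2, Mul(3, 8464), 1012), 2)), -35411)) = Mul(9511, Add(Mul(4, Pow(Add(-2, 25392, 1012), 2)), -35411)) = Mul(9511, Add(Mul(4, Pow(26402, 2)), -35411)) = Mul(9511, Add(Mul(4, 697065604), -35411)) = Mul(9511, Add(2788262416, -35411)) = Mul(9511, 2788227005) = 26518827044555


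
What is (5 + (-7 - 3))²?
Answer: 25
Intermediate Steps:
(5 + (-7 - 3))² = (5 - 10)² = (-5)² = 25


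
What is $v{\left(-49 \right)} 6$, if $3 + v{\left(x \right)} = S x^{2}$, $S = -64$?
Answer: $-922002$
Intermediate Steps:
$v{\left(x \right)} = -3 - 64 x^{2}$
$v{\left(-49 \right)} 6 = \left(-3 - 64 \left(-49\right)^{2}\right) 6 = \left(-3 - 153664\right) 6 = \left(-153667\right) 6 = -922002$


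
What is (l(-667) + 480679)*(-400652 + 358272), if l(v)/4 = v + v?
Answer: -20145036340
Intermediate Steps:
l(v) = 8*v (l(v) = 4*(v + v) = 4*(2*v) = 8*v)
(l(-667) + 480679)*(-400652 + 358272) = (8*(-667) + 480679)*(-400652 + 358272) = (-5336 + 480679)*(-42380) = 475343*(-42380) = -20145036340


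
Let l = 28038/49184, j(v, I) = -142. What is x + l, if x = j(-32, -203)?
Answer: -3478045/24592 ≈ -141.43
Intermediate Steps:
l = 14019/24592 (l = 28038*(1/49184) = 14019/24592 ≈ 0.57006)
x = -142
x + l = -142 + 14019/24592 = -3478045/24592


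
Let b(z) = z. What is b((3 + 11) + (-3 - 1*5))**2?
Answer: 36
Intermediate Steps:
b((3 + 11) + (-3 - 1*5))**2 = ((3 + 11) + (-3 - 1*5))**2 = (14 + (-3 - 5))**2 = (14 - 8)**2 = 6**2 = 36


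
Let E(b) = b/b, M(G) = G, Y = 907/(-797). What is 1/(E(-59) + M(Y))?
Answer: -797/110 ≈ -7.2455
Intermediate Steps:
Y = -907/797 (Y = 907*(-1/797) = -907/797 ≈ -1.1380)
E(b) = 1
1/(E(-59) + M(Y)) = 1/(1 - 907/797) = 1/(-110/797) = -797/110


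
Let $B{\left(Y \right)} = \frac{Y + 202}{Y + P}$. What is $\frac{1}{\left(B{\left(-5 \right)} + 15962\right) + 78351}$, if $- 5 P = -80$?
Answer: $\frac{11}{1037640} \approx 1.0601 \cdot 10^{-5}$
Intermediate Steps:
$P = 16$ ($P = \left(- \frac{1}{5}\right) \left(-80\right) = 16$)
$B{\left(Y \right)} = \frac{202 + Y}{16 + Y}$ ($B{\left(Y \right)} = \frac{Y + 202}{Y + 16} = \frac{202 + Y}{16 + Y}$)
$\frac{1}{\left(B{\left(-5 \right)} + 15962\right) + 78351} = \frac{1}{\left(\frac{202 - 5}{16 - 5} + 15962\right) + 78351} = \frac{1}{\left(\frac{1}{11} \cdot 197 + 15962\right) + 78351} = \frac{1}{\left(\frac{197}{11} + 15962\right) + 78351} = \frac{1}{\frac{175779}{11} + 78351} = \frac{1}{\frac{1037640}{11}} = \frac{11}{1037640}$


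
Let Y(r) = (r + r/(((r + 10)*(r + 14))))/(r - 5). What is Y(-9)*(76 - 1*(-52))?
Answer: 3456/35 ≈ 98.743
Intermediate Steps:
Y(r) = (r + r/((10 + r)*(14 + r)))/(-5 + r) (Y(r) = (r + r/(((10 + r)*(14 + r))))/(-5 + r) = (r + r*(1/((10 + r)*(14 + r))))/(-5 + r) = (r + r/((10 + r)*(14 + r)))/(-5 + r))
Y(-9)*(76 - 1*(-52)) = (-9*(141 + (-9)**2 + 24*(-9))/(-700 + (-9)**3 + 19*(-9)**2 + 20*(-9)))*(76 - 1*(-52)) = (-9*(141 + 81 - 216)/(-700 - 729 + 19*81 - 180))*(76 + 52) = -9*6/(-700 - 729 + 1539 - 180)*128 = -9*6/(-70)*128 = -9*(-1/70)*6*128 = (27/35)*128 = 3456/35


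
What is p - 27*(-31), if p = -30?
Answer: 807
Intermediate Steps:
p - 27*(-31) = -30 - 27*(-31) = -30 + 837 = 807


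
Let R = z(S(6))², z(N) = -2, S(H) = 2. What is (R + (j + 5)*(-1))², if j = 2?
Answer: 9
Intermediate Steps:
R = 4 (R = (-2)² = 4)
(R + (j + 5)*(-1))² = (4 + (2 + 5)*(-1))² = (4 + 7*(-1))² = (4 - 7)² = (-3)² = 9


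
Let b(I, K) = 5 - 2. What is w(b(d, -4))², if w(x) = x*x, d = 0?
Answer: 81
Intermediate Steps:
b(I, K) = 3
w(x) = x²
w(b(d, -4))² = (3²)² = 9² = 81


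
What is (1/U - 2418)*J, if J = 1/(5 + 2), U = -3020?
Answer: -7302361/21140 ≈ -345.43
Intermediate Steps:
J = 1/7 ≈ 0.14286
(1/U - 2418)*J = (1/(-3020) - 2418)*(1/7) = (-1/3020 - 2418)*(1/7) = -7302361/3020*1/7 = -7302361/21140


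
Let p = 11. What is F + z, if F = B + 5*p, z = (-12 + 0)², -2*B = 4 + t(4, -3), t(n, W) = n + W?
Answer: 393/2 ≈ 196.50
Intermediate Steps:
t(n, W) = W + n
B = -5/2 (B = -(4 + (-3 + 4))/2 = -(4 + 1)/2 = -½*5 = -5/2 ≈ -2.5000)
z = 144 (z = (-12)² = 144)
F = 105/2 (F = -5/2 + 5*11 = -5/2 + 55 = 105/2 ≈ 52.500)
F + z = 105/2 + 144 = 393/2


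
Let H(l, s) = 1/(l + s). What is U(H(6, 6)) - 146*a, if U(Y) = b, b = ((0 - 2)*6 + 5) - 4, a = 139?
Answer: -20305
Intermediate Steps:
b = -11 (b = (-2*6 + 5) - 4 = (-12 + 5) - 4 = -7 - 4 = -11)
U(Y) = -11
U(H(6, 6)) - 146*a = -11 - 146*139 = -11 - 20294 = -20305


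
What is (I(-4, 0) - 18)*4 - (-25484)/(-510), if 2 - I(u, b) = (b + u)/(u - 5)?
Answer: -88546/765 ≈ -115.75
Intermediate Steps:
I(u, b) = 2 - (b + u)/(-5 + u) (I(u, b) = 2 - (b + u)/(u - 5) = 2 - (b + u)/(-5 + u))
(I(-4, 0) - 18)*4 - (-25484)/(-510) = ((-10 - 4 - 1*0)/(-5 - 4) - 18)*4 - (-25484)/(-510) = ((-10 - 4 + 0)/(-9) - 18)*4 - (-25484)*(-1)/510 = (-⅑*(-14) - 18)*4 - 46*277/255 = (14/9 - 18)*4 - 12742/255 = -148/9*4 - 12742/255 = -592/9 - 12742/255 = -88546/765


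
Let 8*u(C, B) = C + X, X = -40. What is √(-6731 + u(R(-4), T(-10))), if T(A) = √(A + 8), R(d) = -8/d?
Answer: I*√26943/2 ≈ 82.072*I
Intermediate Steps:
T(A) = √(8 + A)
u(C, B) = -5 + C/8 (u(C, B) = (C - 40)/8 = (-40 + C)/8 = -5 + C/8)
√(-6731 + u(R(-4), T(-10))) = √(-6731 + (-5 + (-8/(-4))/8)) = √(-6731 + (-5 + (-8*(-¼))/8)) = √(-6731 + (-5 + (⅛)*2)) = √(-6731 + (-5 + ¼)) = √(-6731 - 19/4) = √(-26943/4) = I*√26943/2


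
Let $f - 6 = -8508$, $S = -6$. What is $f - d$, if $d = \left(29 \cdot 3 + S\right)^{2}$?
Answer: $-15063$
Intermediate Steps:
$f = -8502$ ($f = 6 - 8508 = -8502$)
$d = 6561$ ($d = \left(29 \cdot 3 - 6\right)^{2} = \left(87 - 6\right)^{2} = 81^{2} = 6561$)
$f - d = -8502 - 6561 = -15063$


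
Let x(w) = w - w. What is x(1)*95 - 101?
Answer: -101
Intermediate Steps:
x(w) = 0
x(1)*95 - 101 = 0*95 - 101 = 0 - 101 = -101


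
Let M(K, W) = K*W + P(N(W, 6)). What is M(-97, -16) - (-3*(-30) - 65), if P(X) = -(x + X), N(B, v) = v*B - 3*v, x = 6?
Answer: 1635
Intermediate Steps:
N(B, v) = -3*v + B*v (N(B, v) = B*v - 3*v = -3*v + B*v)
P(X) = -6 - X (P(X) = -(6 + X) = -6 - X)
M(K, W) = 12 - 6*W + K*W (M(K, W) = K*W + (-6 - 6*(-3 + W)) = K*W + (-6 - (-18 + 6*W)) = K*W + (-6 + (18 - 6*W)) = K*W + (12 - 6*W) = 12 - 6*W + K*W)
M(-97, -16) - (-3*(-30) - 65) = (12 - 6*(-16) - 97*(-16)) - (-3*(-30) - 65) = (12 + 96 + 1552) - (90 - 65) = 1660 - 1*25 = 1660 - 25 = 1635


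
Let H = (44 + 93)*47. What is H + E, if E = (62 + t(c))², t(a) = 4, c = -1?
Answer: 10795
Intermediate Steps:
E = 4356 (E = (62 + 4)² = 66² = 4356)
H = 6439 (H = 137*47 = 6439)
H + E = 6439 + 4356 = 10795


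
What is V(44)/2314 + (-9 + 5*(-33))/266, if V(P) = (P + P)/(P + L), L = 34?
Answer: -3922775/6001359 ≈ -0.65365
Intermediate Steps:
V(P) = 2*P/(34 + P) (V(P) = (P + P)/(P + 34) = (2*P)/(34 + P) = 2*P/(34 + P))
V(44)/2314 + (-9 + 5*(-33))/266 = (2*44/(34 + 44))/2314 + (-9 + 5*(-33))/266 = (2*44/78)*(1/2314) + (-9 - 165)*(1/266) = (2*44*(1/78))*(1/2314) - 174*1/266 = (44/39)*(1/2314) - 87/133 = 22/45123 - 87/133 = -3922775/6001359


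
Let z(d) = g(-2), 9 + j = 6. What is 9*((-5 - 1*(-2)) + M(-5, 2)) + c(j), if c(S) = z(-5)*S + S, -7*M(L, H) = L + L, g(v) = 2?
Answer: -162/7 ≈ -23.143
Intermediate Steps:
j = -3 (j = -9 + 6 = -3)
M(L, H) = -2*L/7 (M(L, H) = -(L + L)/7 = -2*L/7)
z(d) = 2
c(S) = 3*S (c(S) = 2*S + S = 3*S)
9*((-5 - 1*(-2)) + M(-5, 2)) + c(j) = 9*((-5 - 1*(-2)) - 2/7*(-5)) + 3*(-3) = 9*((-5 + 2) + 10/7) - 9 = 9*(-3 + 10/7) - 9 = 9*(-11/7) - 9 = -99/7 - 9 = -162/7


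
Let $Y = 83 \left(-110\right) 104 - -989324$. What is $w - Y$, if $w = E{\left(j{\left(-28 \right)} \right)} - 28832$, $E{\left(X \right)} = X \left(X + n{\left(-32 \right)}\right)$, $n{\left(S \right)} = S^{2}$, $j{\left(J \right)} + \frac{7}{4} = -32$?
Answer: $- \frac{1632911}{16} \approx -1.0206 \cdot 10^{5}$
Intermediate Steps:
$j{\left(J \right)} = - \frac{135}{4}$ ($j{\left(J \right)} = - \frac{7}{4} - 32 = - \frac{135}{4}$)
$E{\left(X \right)} = X \left(1024 + X\right)$ ($E{\left(X \right)} = X \left(X + \left(-32\right)^{2}\right) = X \left(X + 1024\right) = X \left(1024 + X\right)$)
$Y = 39804$ ($Y = \left(-9130\right) 104 + 989324 = -949520 + 989324 = 39804$)
$w = - \frac{996047}{16}$ ($w = - \frac{135 \left(1024 - \frac{135}{4}\right)}{4} - 28832 = \left(- \frac{135}{4}\right) \frac{3961}{4} - 28832 = - \frac{534735}{16} - 28832 = - \frac{996047}{16} \approx -62253.0$)
$w - Y = - \frac{996047}{16} - 39804 = - \frac{1632911}{16}$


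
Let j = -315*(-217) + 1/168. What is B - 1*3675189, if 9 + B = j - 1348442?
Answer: -832487879/168 ≈ -4.9553e+6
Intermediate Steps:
j = 11483641/168 (j = 68355 + 1/168 = 11483641/168 ≈ 68355.)
B = -215056127/168 (B = -9 + (11483641/168 - 1348442) = -9 - 215054615/168 = -215056127/168 ≈ -1.2801e+6)
B - 1*3675189 = -215056127/168 - 1*3675189 = -215056127/168 - 3675189 = -832487879/168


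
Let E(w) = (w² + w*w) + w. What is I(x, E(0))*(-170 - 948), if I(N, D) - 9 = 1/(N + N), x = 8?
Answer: -81055/8 ≈ -10132.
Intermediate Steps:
E(w) = w + 2*w² (E(w) = (w² + w²) + w = 2*w² + w = w + 2*w²)
I(N, D) = 9 + 1/(2*N) (I(N, D) = 9 + 1/(N + N) = 9 + 1/(2*N))
I(x, E(0))*(-170 - 948) = (9 + (½)/8)*(-170 - 948) = (9 + (½)*(⅛))*(-1118) = (9 + 1/16)*(-1118) = (145/16)*(-1118) = -81055/8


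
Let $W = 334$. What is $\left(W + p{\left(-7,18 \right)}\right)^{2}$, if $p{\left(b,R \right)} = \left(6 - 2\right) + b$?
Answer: $109561$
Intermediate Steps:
$p{\left(b,R \right)} = 4 + b$
$\left(W + p{\left(-7,18 \right)}\right)^{2} = \left(334 + \left(4 - 7\right)\right)^{2} = \left(334 - 3\right)^{2} = 331^{2} = 109561$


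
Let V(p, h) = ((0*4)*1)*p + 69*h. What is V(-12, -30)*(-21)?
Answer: 43470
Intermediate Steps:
V(p, h) = 69*h (V(p, h) = (0*1)*p + 69*h = 0*p + 69*h = 0 + 69*h = 69*h)
V(-12, -30)*(-21) = (69*(-30))*(-21) = -2070*(-21) = 43470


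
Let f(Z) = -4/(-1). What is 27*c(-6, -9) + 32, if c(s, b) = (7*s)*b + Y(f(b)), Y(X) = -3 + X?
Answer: 10265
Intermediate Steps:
f(Z) = 4 (f(Z) = -4*(-1) = 4)
c(s, b) = 1 + 7*b*s (c(s, b) = (7*s)*b + (-3 + 4) = 7*b*s + 1 = 1 + 7*b*s)
27*c(-6, -9) + 32 = 27*(1 + 7*(-9)*(-6)) + 32 = 27*(1 + 378) + 32 = 27*379 + 32 = 10233 + 32 = 10265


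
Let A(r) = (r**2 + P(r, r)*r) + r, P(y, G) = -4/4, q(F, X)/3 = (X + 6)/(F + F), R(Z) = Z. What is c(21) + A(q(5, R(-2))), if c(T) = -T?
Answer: -489/25 ≈ -19.560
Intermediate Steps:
q(F, X) = 3*(6 + X)/(2*F) (q(F, X) = 3*((X + 6)/(F + F)) = 3*((6 + X)/((2*F))) = 3*((6 + X)*(1/(2*F))) = 3*((6 + X)/(2*F)) = 3*(6 + X)/(2*F))
P(y, G) = -1 (P(y, G) = -4*1/4 = -1)
A(r) = r**2 (A(r) = (r**2 - r) + r = r**2)
c(21) + A(q(5, R(-2))) = -1*21 + ((3/2)*(6 - 2)/5)**2 = -21 + ((3/2)*(1/5)*4)**2 = -21 + (6/5)**2 = -21 + 36/25 = -489/25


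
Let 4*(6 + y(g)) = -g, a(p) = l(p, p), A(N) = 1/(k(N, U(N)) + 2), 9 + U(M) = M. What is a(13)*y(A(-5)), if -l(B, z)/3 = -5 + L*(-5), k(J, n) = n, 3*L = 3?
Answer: -1435/8 ≈ -179.38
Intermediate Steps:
L = 1 (L = (1/3)*3 = 1)
U(M) = -9 + M
l(B, z) = 30 (l(B, z) = -3*(-5 + 1*(-5)) = -3*(-5 - 5) = -3*(-10) = 30)
A(N) = 1/(-7 + N) (A(N) = 1/((-9 + N) + 2) = 1/(-7 + N))
a(p) = 30
y(g) = -6 - g/4 (y(g) = -6 + (-g)/4 = -6 - g/4)
a(13)*y(A(-5)) = 30*(-6 - 1/(4*(-7 - 5))) = 30*(-6 - 1/4/(-12)) = 30*(-6 - 1/4*(-1/12)) = 30*(-6 + 1/48) = 30*(-287/48) = -1435/8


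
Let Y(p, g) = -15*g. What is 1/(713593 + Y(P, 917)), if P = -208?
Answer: 1/699838 ≈ 1.4289e-6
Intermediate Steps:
1/(713593 + Y(P, 917)) = 1/(713593 - 15*917) = 1/(713593 - 13755) = 1/699838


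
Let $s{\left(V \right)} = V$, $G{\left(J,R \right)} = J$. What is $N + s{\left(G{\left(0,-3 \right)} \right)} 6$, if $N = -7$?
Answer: $-7$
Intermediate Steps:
$N + s{\left(G{\left(0,-3 \right)} \right)} 6 = -7 + 0 \cdot 6 = -7 + 0 = -7$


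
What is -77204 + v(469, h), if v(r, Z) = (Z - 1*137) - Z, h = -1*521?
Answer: -77341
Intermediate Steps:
h = -521
v(r, Z) = -137 (v(r, Z) = (Z - 137) - Z = (-137 + Z) - Z = -137)
-77204 + v(469, h) = -77204 - 137 = -77341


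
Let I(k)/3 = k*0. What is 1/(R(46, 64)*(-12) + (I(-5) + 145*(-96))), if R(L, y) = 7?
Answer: -1/14004 ≈ -7.1408e-5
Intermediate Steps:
I(k) = 0 (I(k) = 3*(k*0) = 3*0 = 0)
1/(R(46, 64)*(-12) + (I(-5) + 145*(-96))) = 1/(7*(-12) + (0 + 145*(-96))) = 1/(-84 + (0 - 13920)) = 1/(-84 - 13920) = 1/(-14004) = -1/14004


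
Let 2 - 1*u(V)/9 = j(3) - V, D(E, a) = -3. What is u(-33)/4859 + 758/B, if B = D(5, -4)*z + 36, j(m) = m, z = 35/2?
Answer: -7376342/160347 ≈ -46.002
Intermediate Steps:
z = 35/2 (z = 35*(½) = 35/2 ≈ 17.500)
u(V) = -9 + 9*V (u(V) = 18 - 9*(3 - V) = 18 + (-27 + 9*V) = -9 + 9*V)
B = -33/2 (B = -3*35/2 + 36 = -105/2 + 36 = -33/2 ≈ -16.500)
u(-33)/4859 + 758/B = (-9 + 9*(-33))/4859 + 758/(-33/2) = (-9 - 297)*(1/4859) + 758*(-2/33) = -306*1/4859 - 1516/33 = -306/4859 - 1516/33 = -7376342/160347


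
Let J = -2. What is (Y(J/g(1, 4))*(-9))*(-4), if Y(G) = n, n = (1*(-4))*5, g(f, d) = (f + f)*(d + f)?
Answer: -720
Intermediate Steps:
g(f, d) = 2*f*(d + f) (g(f, d) = (2*f)*(d + f) = 2*f*(d + f))
n = -20 (n = -4*5 = -20)
Y(G) = -20
(Y(J/g(1, 4))*(-9))*(-4) = -20*(-9)*(-4) = 180*(-4) = -720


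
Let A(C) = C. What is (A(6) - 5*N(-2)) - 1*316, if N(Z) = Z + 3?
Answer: -315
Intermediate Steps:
N(Z) = 3 + Z
(A(6) - 5*N(-2)) - 1*316 = (6 - 5*(3 - 2)) - 1*316 = (6 - 5*1) - 316 = (6 - 5) - 316 = 1 - 316 = -315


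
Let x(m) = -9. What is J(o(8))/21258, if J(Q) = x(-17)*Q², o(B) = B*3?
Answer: -288/1181 ≈ -0.24386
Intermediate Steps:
o(B) = 3*B
J(Q) = -9*Q²
J(o(8))/21258 = -9*(3*8)²/21258 = -9*24²*(1/21258) = -9*576*(1/21258) = -5184*1/21258 = -288/1181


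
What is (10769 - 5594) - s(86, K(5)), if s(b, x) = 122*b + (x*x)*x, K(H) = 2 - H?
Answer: -5290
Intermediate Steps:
s(b, x) = x**3 + 122*b (s(b, x) = 122*b + x**2*x = 122*b + x**3 = x**3 + 122*b)
(10769 - 5594) - s(86, K(5)) = (10769 - 5594) - ((2 - 1*5)**3 + 122*86) = 5175 - ((2 - 5)**3 + 10492) = 5175 - ((-3)**3 + 10492) = 5175 - (-27 + 10492) = 5175 - 1*10465 = 5175 - 10465 = -5290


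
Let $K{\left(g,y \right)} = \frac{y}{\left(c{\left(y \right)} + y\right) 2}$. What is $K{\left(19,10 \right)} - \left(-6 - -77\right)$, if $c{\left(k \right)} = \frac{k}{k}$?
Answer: $- \frac{776}{11} \approx -70.545$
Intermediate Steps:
$c{\left(k \right)} = 1$
$K{\left(g,y \right)} = \frac{y}{2 + 2 y}$ ($K{\left(g,y \right)} = \frac{y}{\left(1 + y\right) 2} = \frac{y}{2 + 2 y}$)
$K{\left(19,10 \right)} - \left(-6 - -77\right) = \frac{1}{2} \cdot 10 \frac{1}{1 + 10} - \left(-6 - -77\right) = \frac{1}{2} \cdot 10 \cdot \frac{1}{11} - \left(-6 + 77\right) = \frac{1}{2} \cdot 10 \cdot \frac{1}{11} - 71 = \frac{5}{11} - 71 = - \frac{776}{11}$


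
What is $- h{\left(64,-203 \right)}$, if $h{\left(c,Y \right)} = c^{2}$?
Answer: $-4096$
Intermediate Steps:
$- h{\left(64,-203 \right)} = - 64^{2} = \left(-1\right) 4096 = -4096$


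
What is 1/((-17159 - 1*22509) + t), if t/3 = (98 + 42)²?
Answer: 1/19132 ≈ 5.2268e-5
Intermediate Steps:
t = 58800 (t = 3*(98 + 42)² = 3*140² = 3*19600 = 58800)
1/((-17159 - 1*22509) + t) = 1/((-17159 - 1*22509) + 58800) = 1/((-17159 - 22509) + 58800) = 1/(-39668 + 58800) = 1/19132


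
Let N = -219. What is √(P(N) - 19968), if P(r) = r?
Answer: 3*I*√2243 ≈ 142.08*I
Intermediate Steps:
√(P(N) - 19968) = √(-219 - 19968) = √(-20187) = 3*I*√2243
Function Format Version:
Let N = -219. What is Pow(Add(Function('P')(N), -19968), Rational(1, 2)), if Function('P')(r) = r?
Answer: Mul(3, I, Pow(2243, Rational(1, 2))) ≈ Mul(142.08, I)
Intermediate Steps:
Pow(Add(Function('P')(N), -19968), Rational(1, 2)) = Pow(Add(-219, -19968), Rational(1, 2)) = Pow(-20187, Rational(1, 2)) = Mul(3, I, Pow(2243, Rational(1, 2)))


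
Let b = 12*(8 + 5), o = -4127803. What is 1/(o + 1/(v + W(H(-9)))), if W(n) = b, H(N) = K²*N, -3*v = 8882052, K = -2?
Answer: -2960528/12220476359985 ≈ -2.4226e-7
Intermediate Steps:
v = -2960684 (v = -⅓*8882052 = -2960684)
H(N) = 4*N (H(N) = (-2)²*N = 4*N)
b = 156 (b = 12*13 = 156)
W(n) = 156
1/(o + 1/(v + W(H(-9)))) = 1/(-4127803 + 1/(-2960684 + 156)) = 1/(-4127803 + 1/(-2960528)) = 1/(-4127803 - 1/2960528) = 1/(-12220476359985/2960528) = -2960528/12220476359985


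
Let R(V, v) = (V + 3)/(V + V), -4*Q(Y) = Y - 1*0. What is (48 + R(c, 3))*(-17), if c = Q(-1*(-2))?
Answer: -1547/2 ≈ -773.50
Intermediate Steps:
Q(Y) = -Y/4 (Q(Y) = -(Y - 1*0)/4 = -(Y + 0)/4 = -Y/4)
c = -½ (c = -(-1)*(-2)/4 = -¼*2 = -½ ≈ -0.50000)
R(V, v) = (3 + V)/(2*V) (R(V, v) = (3 + V)/((2*V)) = (3 + V)*(1/(2*V)) = (3 + V)/(2*V))
(48 + R(c, 3))*(-17) = (48 + (3 - ½)/(2*(-½)))*(-17) = (48 + (½)*(-2)*(5/2))*(-17) = (48 - 5/2)*(-17) = (91/2)*(-17) = -1547/2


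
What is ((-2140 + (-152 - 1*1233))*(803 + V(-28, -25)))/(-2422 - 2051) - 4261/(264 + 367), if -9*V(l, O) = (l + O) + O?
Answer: 1786310422/2822463 ≈ 632.89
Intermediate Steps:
V(l, O) = -2*O/9 - l/9 (V(l, O) = -((l + O) + O)/9 = -((O + l) + O)/9 = -(l + 2*O)/9 = -2*O/9 - l/9)
((-2140 + (-152 - 1*1233))*(803 + V(-28, -25)))/(-2422 - 2051) - 4261/(264 + 367) = ((-2140 + (-152 - 1*1233))*(803 + (-2/9*(-25) - ⅑*(-28))))/(-2422 - 2051) - 4261/(264 + 367) = ((-2140 + (-152 - 1233))*(803 + (50/9 + 28/9)))/(-4473) - 4261/631 = ((-2140 - 1385)*(803 + 26/3))*(-1/4473) - 4261*1/631 = -3525*2435/3*(-1/4473) - 4261/631 = -2861125*(-1/4473) - 4261/631 = 2861125/4473 - 4261/631 = 1786310422/2822463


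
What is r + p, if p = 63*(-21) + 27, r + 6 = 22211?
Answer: 20909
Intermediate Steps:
r = 22205 (r = -6 + 22211 = 22205)
p = -1296 (p = -1323 + 27 = -1296)
r + p = 22205 - 1296 = 20909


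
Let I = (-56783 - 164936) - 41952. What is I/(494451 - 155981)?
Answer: -263671/338470 ≈ -0.77901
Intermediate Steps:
I = -263671 (I = -221719 - 41952 = -263671)
I/(494451 - 155981) = -263671/(494451 - 155981) = -263671/338470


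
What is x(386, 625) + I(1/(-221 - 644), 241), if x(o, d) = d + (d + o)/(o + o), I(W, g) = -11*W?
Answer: 418245507/667780 ≈ 626.32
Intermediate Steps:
x(o, d) = d + (d + o)/(2*o) (x(o, d) = d + (d + o)/((2*o)) = d + (d + o)*(1/(2*o)) = d + (d + o)/(2*o))
x(386, 625) + I(1/(-221 - 644), 241) = (½ + 625 + (½)*625/386) - 11/(-221 - 644) = (½ + 625 + (½)*625*(1/386)) - 11/(-865) = (½ + 625 + 625/772) - 11*(-1/865) = 483511/772 + 11/865 = 418245507/667780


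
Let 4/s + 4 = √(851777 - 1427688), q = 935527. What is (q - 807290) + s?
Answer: 73855150683/575927 - 4*I*√575911/575927 ≈ 1.2824e+5 - 0.0052707*I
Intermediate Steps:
s = 4/(-4 + I*√575911) (s = 4/(-4 + √(851777 - 1427688)) = 4/(-4 + √(-575911)) = 4/(-4 + I*√575911) ≈ -2.7781e-5 - 0.0052707*I)
(q - 807290) + s = (935527 - 807290) + (-16/575927 - 4*I*√575911/575927) = 128237 + (-16/575927 - 4*I*√575911/575927) = 73855150683/575927 - 4*I*√575911/575927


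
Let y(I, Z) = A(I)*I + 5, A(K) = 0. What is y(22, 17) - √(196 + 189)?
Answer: 5 - √385 ≈ -14.621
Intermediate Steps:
y(I, Z) = 5 (y(I, Z) = 0*I + 5 = 0 + 5 = 5)
y(22, 17) - √(196 + 189) = 5 - √(196 + 189) = 5 - √385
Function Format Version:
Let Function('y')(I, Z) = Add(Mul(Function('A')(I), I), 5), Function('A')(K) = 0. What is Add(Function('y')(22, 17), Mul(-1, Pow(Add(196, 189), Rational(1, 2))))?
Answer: Add(5, Mul(-1, Pow(385, Rational(1, 2)))) ≈ -14.621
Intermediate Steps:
Function('y')(I, Z) = 5 (Function('y')(I, Z) = Add(Mul(0, I), 5) = Add(0, 5) = 5)
Add(Function('y')(22, 17), Mul(-1, Pow(Add(196, 189), Rational(1, 2)))) = Add(5, Mul(-1, Pow(Add(196, 189), Rational(1, 2)))) = Add(5, Mul(-1, Pow(385, Rational(1, 2))))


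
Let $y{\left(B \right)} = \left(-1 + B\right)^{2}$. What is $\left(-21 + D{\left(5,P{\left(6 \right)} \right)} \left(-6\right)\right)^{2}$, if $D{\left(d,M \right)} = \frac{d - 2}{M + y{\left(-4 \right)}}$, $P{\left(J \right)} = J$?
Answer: $\frac{447561}{961} \approx 465.72$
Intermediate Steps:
$D{\left(d,M \right)} = \frac{-2 + d}{25 + M}$ ($D{\left(d,M \right)} = \frac{d - 2}{M + \left(-1 - 4\right)^{2}} = \frac{-2 + d}{M + \left(-5\right)^{2}} = \frac{-2 + d}{M + 25} = \frac{-2 + d}{25 + M}$)
$\left(-21 + D{\left(5,P{\left(6 \right)} \right)} \left(-6\right)\right)^{2} = \left(-21 + \frac{-2 + 5}{25 + 6} \left(-6\right)\right)^{2} = \left(-21 + \frac{1}{31} \cdot 3 \left(-6\right)\right)^{2} = \left(-21 + \frac{3}{31} \left(-6\right)\right)^{2} = \left(-21 - \frac{18}{31}\right)^{2} = \left(- \frac{669}{31}\right)^{2} = \frac{447561}{961}$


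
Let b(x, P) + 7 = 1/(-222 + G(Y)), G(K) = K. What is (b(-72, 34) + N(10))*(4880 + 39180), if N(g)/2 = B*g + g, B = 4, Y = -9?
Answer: 946496920/231 ≈ 4.0974e+6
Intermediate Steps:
b(x, P) = -1618/231 (b(x, P) = -7 + 1/(-222 - 9) = -7 + 1/(-231) = -7 - 1/231 = -1618/231)
N(g) = 10*g (N(g) = 2*(4*g + g) = 2*(5*g) = 10*g)
(b(-72, 34) + N(10))*(4880 + 39180) = (-1618/231 + 10*10)*(4880 + 39180) = (-1618/231 + 100)*44060 = (21482/231)*44060 = 946496920/231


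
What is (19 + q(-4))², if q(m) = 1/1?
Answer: 400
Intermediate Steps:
q(m) = 1
(19 + q(-4))² = (19 + 1)² = 20² = 400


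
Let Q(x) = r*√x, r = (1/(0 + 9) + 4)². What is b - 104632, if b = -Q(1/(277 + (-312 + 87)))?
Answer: -104632 - 1369*√13/2106 ≈ -1.0463e+5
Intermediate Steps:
r = 1369/81 (r = (1/9 + 4)² = (⅑ + 4)² = (37/9)² = 1369/81 ≈ 16.901)
Q(x) = 1369*√x/81
b = -1369*√13/2106 (b = -1369*√(1/(277 + (-312 + 87)))/81 = -1369*√(1/(277 - 225))/81 = -1369*√(1/52)/81 = -1369*√13/26/81 = -1369*√13/2106 ≈ -2.3438)
b - 104632 = -1369*√13/2106 - 104632 = -104632 - 1369*√13/2106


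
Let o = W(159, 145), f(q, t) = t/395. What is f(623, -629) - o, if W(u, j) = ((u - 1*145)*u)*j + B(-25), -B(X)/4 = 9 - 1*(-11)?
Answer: -127463179/395 ≈ -3.2269e+5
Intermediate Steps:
f(q, t) = t/395 (f(q, t) = t*(1/395) = t/395)
B(X) = -80 (B(X) = -4*(9 - 1*(-11)) = -4*(9 + 11) = -4*20 = -80)
W(u, j) = -80 + j*u*(-145 + u) (W(u, j) = ((u - 1*145)*u)*j - 80 = ((u - 145)*u)*j - 80 = ((-145 + u)*u)*j - 80 = (u*(-145 + u))*j - 80 = j*u*(-145 + u) - 80 = -80 + j*u*(-145 + u))
o = 322690 (o = -80 + 145*159² - 145*145*159 = -80 + 145*25281 - 3342975 = -80 + 3665745 - 3342975 = 322690)
f(623, -629) - o = (1/395)*(-629) - 1*322690 = -629/395 - 322690 = -127463179/395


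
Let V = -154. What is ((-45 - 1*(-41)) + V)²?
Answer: 24964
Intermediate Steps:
((-45 - 1*(-41)) + V)² = ((-45 - 1*(-41)) - 154)² = ((-45 + 41) - 154)² = (-4 - 154)² = (-158)² = 24964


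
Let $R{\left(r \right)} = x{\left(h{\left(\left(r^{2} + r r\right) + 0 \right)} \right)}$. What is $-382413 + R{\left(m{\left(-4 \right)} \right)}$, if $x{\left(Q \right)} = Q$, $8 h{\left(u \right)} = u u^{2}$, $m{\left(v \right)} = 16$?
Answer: $16394803$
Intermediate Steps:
$h{\left(u \right)} = \frac{u^{3}}{8}$ ($h{\left(u \right)} = \frac{u u^{2}}{8} = \frac{u^{3}}{8}$)
$R{\left(r \right)} = r^{6}$ ($R{\left(r \right)} = \frac{\left(\left(r^{2} + r r\right) + 0\right)^{3}}{8} = \frac{\left(\left(r^{2} + r^{2}\right) + 0\right)^{3}}{8} = \frac{\left(2 r^{2} + 0\right)^{3}}{8} = \frac{\left(2 r^{2}\right)^{3}}{8} = \frac{8 r^{6}}{8} = r^{6}$)
$-382413 + R{\left(m{\left(-4 \right)} \right)} = -382413 + 16^{6} = -382413 + 16777216 = 16394803$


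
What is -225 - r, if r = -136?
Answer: -89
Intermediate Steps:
-225 - r = -225 - 1*(-136) = -225 + 136 = -89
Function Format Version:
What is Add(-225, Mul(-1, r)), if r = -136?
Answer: -89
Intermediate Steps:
Add(-225, Mul(-1, r)) = Add(-225, Mul(-1, -136)) = Add(-225, 136) = -89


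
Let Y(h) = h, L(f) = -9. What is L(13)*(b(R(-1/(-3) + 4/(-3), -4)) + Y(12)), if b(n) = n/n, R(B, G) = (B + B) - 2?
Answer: -117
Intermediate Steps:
R(B, G) = -2 + 2*B (R(B, G) = 2*B - 2 = -2 + 2*B)
b(n) = 1
L(13)*(b(R(-1/(-3) + 4/(-3), -4)) + Y(12)) = -9*(1 + 12) = -9*13 = -117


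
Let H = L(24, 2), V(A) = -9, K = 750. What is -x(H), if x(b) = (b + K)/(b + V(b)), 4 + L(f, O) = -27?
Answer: 719/40 ≈ 17.975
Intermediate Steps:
L(f, O) = -31 (L(f, O) = -4 - 27 = -31)
H = -31
x(b) = (750 + b)/(-9 + b) (x(b) = (b + 750)/(b - 9) = (750 + b)/(-9 + b))
-x(H) = -(750 - 31)/(-9 - 31) = -719/(-40) = -(-1)*719/40 = -1*(-719/40) = 719/40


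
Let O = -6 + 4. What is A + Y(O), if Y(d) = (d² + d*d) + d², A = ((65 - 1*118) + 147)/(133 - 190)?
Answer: 590/57 ≈ 10.351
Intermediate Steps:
O = -2
A = -94/57 (A = ((65 - 118) + 147)/(-57) = (-53 + 147)*(-1/57) = 94*(-1/57) = -94/57 ≈ -1.6491)
Y(d) = 3*d² (Y(d) = (d² + d²) + d² = 2*d² + d² = 3*d²)
A + Y(O) = -94/57 + 3*(-2)² = -94/57 + 3*4 = -94/57 + 12 = 590/57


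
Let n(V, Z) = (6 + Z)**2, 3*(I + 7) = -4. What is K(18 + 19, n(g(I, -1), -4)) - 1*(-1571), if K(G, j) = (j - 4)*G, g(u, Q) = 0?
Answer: 1571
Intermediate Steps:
I = -25/3 (I = -7 + (1/3)*(-4) = -7 - 4/3 = -25/3 ≈ -8.3333)
K(G, j) = G*(-4 + j) (K(G, j) = (-4 + j)*G = G*(-4 + j))
K(18 + 19, n(g(I, -1), -4)) - 1*(-1571) = (18 + 19)*(-4 + (6 - 4)**2) - 1*(-1571) = 37*(-4 + 2**2) + 1571 = 37*(-4 + 4) + 1571 = 37*0 + 1571 = 0 + 1571 = 1571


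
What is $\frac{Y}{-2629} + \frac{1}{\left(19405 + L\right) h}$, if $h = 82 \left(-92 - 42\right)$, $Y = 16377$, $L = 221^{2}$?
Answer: $- \frac{12280900187725}{1971453049192} \approx -6.2294$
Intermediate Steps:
$L = 48841$
$h = -10988$ ($h = 82 \left(-134\right) = -10988$)
$\frac{Y}{-2629} + \frac{1}{\left(19405 + L\right) h} = \frac{16377}{-2629} + \frac{1}{\left(19405 + 48841\right) \left(-10988\right)} = 16377 \left(- \frac{1}{2629}\right) + \frac{1}{68246} \left(- \frac{1}{10988}\right) = - \frac{16377}{2629} + \frac{1}{68246} \left(- \frac{1}{10988}\right) = - \frac{16377}{2629} - \frac{1}{749887048} = - \frac{12280900187725}{1971453049192}$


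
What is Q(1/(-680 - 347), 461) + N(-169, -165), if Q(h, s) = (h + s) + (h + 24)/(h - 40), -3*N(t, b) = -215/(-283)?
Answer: 16482179045588/35819468763 ≈ 460.15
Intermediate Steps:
N(t, b) = -215/849 (N(t, b) = -(-215)/(3*(-283)) = -(-215)*(-1)/(3*283) = -⅓*215/283 = -215/849)
Q(h, s) = h + s + (24 + h)/(-40 + h) (Q(h, s) = (h + s) + (24 + h)/(-40 + h) = h + s + (24 + h)/(-40 + h))
Q(1/(-680 - 347), 461) + N(-169, -165) = (24 + (1/(-680 - 347))² - 40*461 - 39/(-680 - 347) + 461/(-680 - 347))/(-40 + 1/(-680 - 347)) - 215/849 = (24 + (1/(-1027))² - 18440 - 39/(-1027) + 461/(-1027))/(-40 + 1/(-1027)) - 215/849 = (24 + (-1/1027)² - 18440 - 39*(-1/1027) - 1/1027*461)/(-40 - 1/1027) - 215/849 = (24 + 1/1054729 - 18440 + 3/79 - 461/1027)/(-41081/1027) - 215/849 = -1027/41081*(-19424322657/1054729) - 215/849 = 19424322657/42190187 - 215/849 = 16482179045588/35819468763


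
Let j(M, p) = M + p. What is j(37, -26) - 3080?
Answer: -3069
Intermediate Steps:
j(37, -26) - 3080 = (37 - 26) - 3080 = 11 - 3080 = -3069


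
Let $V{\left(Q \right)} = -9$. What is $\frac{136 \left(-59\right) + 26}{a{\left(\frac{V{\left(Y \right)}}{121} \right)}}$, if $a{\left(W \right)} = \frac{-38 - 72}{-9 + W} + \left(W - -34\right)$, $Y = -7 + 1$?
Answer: $- \frac{265649571}{1529450} \approx -173.69$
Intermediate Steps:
$Y = -6$
$a{\left(W \right)} = 34 + W - \frac{110}{-9 + W}$ ($a{\left(W \right)} = - \frac{110}{-9 + W} + \left(W + 34\right) = - \frac{110}{-9 + W} + \left(34 + W\right) = 34 + W - \frac{110}{-9 + W}$)
$\frac{136 \left(-59\right) + 26}{a{\left(\frac{V{\left(Y \right)}}{121} \right)}} = \frac{136 \left(-59\right) + 26}{\frac{1}{-9 - \frac{9}{121}} \left(-416 + \left(- \frac{9}{121}\right)^{2} + 25 \left(- \frac{9}{121}\right)\right)} = \frac{-8024 + 26}{\frac{1}{-9 - \frac{9}{121}} \left(-416 + \left(\left(-9\right) \frac{1}{121}\right)^{2} + 25 \left(\left(-9\right) \frac{1}{121}\right)\right)} = - \frac{7998}{\frac{1}{-9 - \frac{9}{121}} \left(-416 + \left(- \frac{9}{121}\right)^{2} + 25 \left(- \frac{9}{121}\right)\right)} = - \frac{7998}{\frac{1}{- \frac{1098}{121}} \left(-416 + \frac{81}{14641} - \frac{225}{121}\right)} = - \frac{7998}{\left(- \frac{121}{1098}\right) \left(- \frac{6117800}{14641}\right)} = - \frac{7998}{\frac{3058900}{66429}} = \left(-7998\right) \frac{66429}{3058900} = - \frac{265649571}{1529450}$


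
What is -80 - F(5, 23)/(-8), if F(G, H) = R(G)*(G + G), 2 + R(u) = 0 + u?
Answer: -305/4 ≈ -76.250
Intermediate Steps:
R(u) = -2 + u (R(u) = -2 + (0 + u) = -2 + u)
F(G, H) = 2*G*(-2 + G) (F(G, H) = (-2 + G)*(G + G) = (-2 + G)*(2*G) = 2*G*(-2 + G))
-80 - F(5, 23)/(-8) = -80 - 2*5*(-2 + 5)/(-8) = -80 - 2*5*3*(-1)/8 = -80 - 30*(-1)/8 = -80 - 1*(-15/4) = -80 + 15/4 = -305/4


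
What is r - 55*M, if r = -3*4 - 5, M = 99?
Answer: -5462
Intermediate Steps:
r = -17 (r = -12 - 5 = -17)
r - 55*M = -17 - 55*99 = -17 - 5445 = -5462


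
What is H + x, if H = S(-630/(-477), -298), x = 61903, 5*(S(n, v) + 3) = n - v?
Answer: 16419364/265 ≈ 61960.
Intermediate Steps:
S(n, v) = -3 - v/5 + n/5 (S(n, v) = -3 + (n - v)/5 = -3 + (-v/5 + n/5) = -3 - v/5 + n/5)
H = 15069/265 (H = -3 - 1/5*(-298) + (-630/(-477))/5 = -3 + 298/5 + (-630*(-1/477))/5 = -3 + 298/5 + (1/5)*(70/53) = -3 + 298/5 + 14/53 = 15069/265 ≈ 56.864)
H + x = 15069/265 + 61903 = 16419364/265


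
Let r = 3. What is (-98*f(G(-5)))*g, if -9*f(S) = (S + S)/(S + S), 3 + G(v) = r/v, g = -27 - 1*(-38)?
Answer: 1078/9 ≈ 119.78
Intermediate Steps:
g = 11 (g = -27 + 38 = 11)
G(v) = -3 + 3/v
f(S) = -⅑ (f(S) = -(S + S)/(9*(S + S)) = -2*S/(9*(2*S)) = -2*S*1/(2*S)/9 = -⅑*1 = -⅑)
(-98*f(G(-5)))*g = -98*(-⅑)*11 = (98/9)*11 = 1078/9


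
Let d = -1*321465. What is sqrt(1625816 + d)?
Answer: sqrt(1304351) ≈ 1142.1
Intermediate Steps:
d = -321465
sqrt(1625816 + d) = sqrt(1625816 - 321465) = sqrt(1304351)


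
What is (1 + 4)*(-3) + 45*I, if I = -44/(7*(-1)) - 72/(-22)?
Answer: 31965/77 ≈ 415.13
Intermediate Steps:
I = 736/77 (I = -44/(-7) - 72*(-1/22) = -44*(-1/7) + 36/11 = 44/7 + 36/11 = 736/77 ≈ 9.5584)
(1 + 4)*(-3) + 45*I = (1 + 4)*(-3) + 45*(736/77) = 5*(-3) + 33120/77 = -15 + 33120/77 = 31965/77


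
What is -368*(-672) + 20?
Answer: 247316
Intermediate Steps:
-368*(-672) + 20 = 247296 + 20 = 247316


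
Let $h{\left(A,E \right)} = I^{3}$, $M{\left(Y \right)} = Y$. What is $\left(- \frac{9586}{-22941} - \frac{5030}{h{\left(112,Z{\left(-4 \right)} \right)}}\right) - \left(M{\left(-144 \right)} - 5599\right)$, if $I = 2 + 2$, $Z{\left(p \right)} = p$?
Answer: $\frac{4158615353}{734112} \approx 5664.8$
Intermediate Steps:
$I = 4$
$h{\left(A,E \right)} = 64$ ($h{\left(A,E \right)} = 4^{3} = 64$)
$\left(- \frac{9586}{-22941} - \frac{5030}{h{\left(112,Z{\left(-4 \right)} \right)}}\right) - \left(M{\left(-144 \right)} - 5599\right) = \left(- \frac{9586}{-22941} - \frac{5030}{64}\right) - \left(-144 - 5599\right) = \left(\left(-9586\right) \left(- \frac{1}{22941}\right) - \frac{2515}{32}\right) - -5743 = \left(\frac{9586}{22941} - \frac{2515}{32}\right) + 5743 = - \frac{57389863}{734112} + 5743 = \frac{4158615353}{734112}$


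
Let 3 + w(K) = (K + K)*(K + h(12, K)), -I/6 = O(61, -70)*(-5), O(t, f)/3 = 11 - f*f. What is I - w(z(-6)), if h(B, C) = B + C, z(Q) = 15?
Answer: -441267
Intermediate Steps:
O(t, f) = 33 - 3*f² (O(t, f) = 3*(11 - f*f) = 3*(11 - f²) = 33 - 3*f²)
I = -440010 (I = -6*(33 - 3*(-70)²)*(-5) = -6*(33 - 3*4900)*(-5) = -6*(33 - 14700)*(-5) = -(-88002)*(-5) = -6*73335 = -440010)
w(K) = -3 + 2*K*(12 + 2*K) (w(K) = -3 + (K + K)*(K + (12 + K)) = -3 + (2*K)*(12 + 2*K) = -3 + 2*K*(12 + 2*K))
I - w(z(-6)) = -440010 - (-3 + 4*15² + 24*15) = -440010 - (-3 + 4*225 + 360) = -440010 - (-3 + 900 + 360) = -440010 - 1*1257 = -440010 - 1257 = -441267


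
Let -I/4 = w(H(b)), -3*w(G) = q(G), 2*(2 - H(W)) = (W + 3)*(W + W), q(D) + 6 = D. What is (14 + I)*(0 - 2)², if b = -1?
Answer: 136/3 ≈ 45.333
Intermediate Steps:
q(D) = -6 + D
H(W) = 2 - W*(3 + W) (H(W) = 2 - (W + 3)*(W + W)/2 = 2 - (3 + W)*2*W/2 = 2 - W*(3 + W))
w(G) = 2 - G/3 (w(G) = -(-6 + G)/3 = 2 - G/3)
I = -8/3 (I = -4*(2 - (2 - 1*(-1)² - 3*(-1))/3) = -4*(2 - (2 - 1*1 + 3)/3) = -4*(2 - (2 - 1 + 3)/3) = -4*(2 - ⅓*4) = -4*(2 - 4/3) = -4*⅔ = -8/3 ≈ -2.6667)
(14 + I)*(0 - 2)² = (14 - 8/3)*(0 - 2)² = (34/3)*(-2)² = (34/3)*4 = 136/3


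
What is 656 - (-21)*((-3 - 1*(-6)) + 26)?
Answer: 1265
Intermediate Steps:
656 - (-21)*((-3 - 1*(-6)) + 26) = 656 - (-21)*((-3 + 6) + 26) = 656 - (-21)*(3 + 26) = 656 - (-21)*29 = 656 - 1*(-609) = 656 + 609 = 1265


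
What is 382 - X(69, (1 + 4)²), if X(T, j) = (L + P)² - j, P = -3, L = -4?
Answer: 358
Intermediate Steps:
X(T, j) = 49 - j (X(T, j) = (-4 - 3)² - j = (-7)² - j = 49 - j)
382 - X(69, (1 + 4)²) = 382 - (49 - (1 + 4)²) = 382 - (49 - 1*5²) = 382 - (49 - 1*25) = 382 - (49 - 25) = 382 - 1*24 = 382 - 24 = 358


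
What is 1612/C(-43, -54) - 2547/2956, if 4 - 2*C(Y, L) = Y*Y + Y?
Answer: -7059919/2663356 ≈ -2.6508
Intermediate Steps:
C(Y, L) = 2 - Y/2 - Y²/2 (C(Y, L) = 2 - (Y*Y + Y)/2 = 2 - (Y² + Y)/2 = 2 - (Y + Y²)/2 = 2 + (-Y/2 - Y²/2) = 2 - Y/2 - Y²/2)
1612/C(-43, -54) - 2547/2956 = 1612/(2 - ½*(-43) - ½*(-43)²) - 2547/2956 = 1612/(2 + 43/2 - ½*1849) - 2547*1/2956 = 1612/(2 + 43/2 - 1849/2) - 2547/2956 = 1612/(-901) - 2547/2956 = 1612*(-1/901) - 2547/2956 = -1612/901 - 2547/2956 = -7059919/2663356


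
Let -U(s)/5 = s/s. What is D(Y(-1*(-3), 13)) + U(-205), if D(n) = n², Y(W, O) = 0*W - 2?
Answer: -1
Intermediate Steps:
U(s) = -5 (U(s) = -5*s/s = -5*1 = -5)
Y(W, O) = -2 (Y(W, O) = 0 - 2 = -2)
D(Y(-1*(-3), 13)) + U(-205) = (-2)² - 5 = 4 - 5 = -1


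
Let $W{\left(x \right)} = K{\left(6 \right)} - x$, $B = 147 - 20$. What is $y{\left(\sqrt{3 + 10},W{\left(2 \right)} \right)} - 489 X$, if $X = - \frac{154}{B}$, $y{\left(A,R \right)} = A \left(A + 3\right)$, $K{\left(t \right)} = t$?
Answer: $\frac{76957}{127} + 3 \sqrt{13} \approx 616.78$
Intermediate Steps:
$B = 127$ ($B = 147 - 20 = 127$)
$W{\left(x \right)} = 6 - x$
$y{\left(A,R \right)} = A \left(3 + A\right)$
$X = - \frac{154}{127} \approx -1.2126$
$y{\left(\sqrt{3 + 10},W{\left(2 \right)} \right)} - 489 X = \sqrt{3 + 10} \left(3 + \sqrt{3 + 10}\right) - - \frac{75306}{127} = \sqrt{13} \left(3 + \sqrt{13}\right) + \frac{75306}{127} = \frac{75306}{127} + \sqrt{13} \left(3 + \sqrt{13}\right)$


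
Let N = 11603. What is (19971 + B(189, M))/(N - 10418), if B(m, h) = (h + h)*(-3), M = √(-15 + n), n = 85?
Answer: 6657/395 - 2*√70/395 ≈ 16.811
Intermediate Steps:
M = √70 (M = √(-15 + 85) = √70 ≈ 8.3666)
B(m, h) = -6*h (B(m, h) = (2*h)*(-3) = -6*h)
(19971 + B(189, M))/(N - 10418) = (19971 - 6*√70)/(11603 - 10418) = (19971 - 6*√70)/1185 = (19971 - 6*√70)*(1/1185) = 6657/395 - 2*√70/395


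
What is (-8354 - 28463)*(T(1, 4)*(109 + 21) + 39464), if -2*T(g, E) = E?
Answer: -1443373668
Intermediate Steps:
T(g, E) = -E/2
(-8354 - 28463)*(T(1, 4)*(109 + 21) + 39464) = (-8354 - 28463)*((-½*4)*(109 + 21) + 39464) = -36817*(-2*130 + 39464) = -36817*(-260 + 39464) = -36817*39204 = -1443373668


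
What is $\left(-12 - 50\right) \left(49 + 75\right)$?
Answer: $-7688$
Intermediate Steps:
$\left(-12 - 50\right) \left(49 + 75\right) = \left(-62\right) 124 = -7688$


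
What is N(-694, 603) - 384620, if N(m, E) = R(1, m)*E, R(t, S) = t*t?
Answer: -384017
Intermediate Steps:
R(t, S) = t**2
N(m, E) = E (N(m, E) = 1**2*E = 1*E = E)
N(-694, 603) - 384620 = 603 - 384620 = -384017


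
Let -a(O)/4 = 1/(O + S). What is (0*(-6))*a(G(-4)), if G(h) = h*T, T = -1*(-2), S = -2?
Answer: 0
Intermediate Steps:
T = 2
G(h) = 2*h (G(h) = h*2 = 2*h)
a(O) = -4/(-2 + O) (a(O) = -4/(O - 2) = -4/(-2 + O))
(0*(-6))*a(G(-4)) = (0*(-6))*(-4/(-2 + 2*(-4))) = 0*(-4/(-2 - 8)) = 0*(-4/(-10)) = 0*(-4*(-⅒)) = 0*(⅖) = 0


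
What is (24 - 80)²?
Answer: 3136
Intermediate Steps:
(24 - 80)² = (-56)² = 3136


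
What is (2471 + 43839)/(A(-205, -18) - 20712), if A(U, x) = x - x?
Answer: -23155/10356 ≈ -2.2359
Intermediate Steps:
A(U, x) = 0
(2471 + 43839)/(A(-205, -18) - 20712) = (2471 + 43839)/(0 - 20712) = 46310/(-20712) = 46310*(-1/20712) = -23155/10356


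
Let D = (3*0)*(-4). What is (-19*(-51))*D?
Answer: 0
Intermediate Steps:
D = 0 (D = 0*(-4) = 0)
(-19*(-51))*D = -19*(-51)*0 = 969*0 = 0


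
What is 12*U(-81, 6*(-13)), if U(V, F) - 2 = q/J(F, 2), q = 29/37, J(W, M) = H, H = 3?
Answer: 1004/37 ≈ 27.135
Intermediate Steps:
J(W, M) = 3
q = 29/37 (q = 29*(1/37) = 29/37 ≈ 0.78378)
U(V, F) = 251/111 (U(V, F) = 2 + (29/37)/3 = 2 + (29/37)*(1/3) = 2 + 29/111 = 251/111)
12*U(-81, 6*(-13)) = 12*(251/111) = 1004/37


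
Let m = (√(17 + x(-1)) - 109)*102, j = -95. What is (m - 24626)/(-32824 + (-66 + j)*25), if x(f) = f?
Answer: 35336/36849 ≈ 0.95894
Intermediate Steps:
m = -10710 (m = (√(17 - 1) - 109)*102 = (√16 - 109)*102 = (4 - 109)*102 = -105*102 = -10710)
(m - 24626)/(-32824 + (-66 + j)*25) = (-10710 - 24626)/(-32824 + (-66 - 95)*25) = -35336/(-32824 - 161*25) = -35336/(-32824 - 4025) = -35336/(-36849) = -35336*(-1/36849) = 35336/36849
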